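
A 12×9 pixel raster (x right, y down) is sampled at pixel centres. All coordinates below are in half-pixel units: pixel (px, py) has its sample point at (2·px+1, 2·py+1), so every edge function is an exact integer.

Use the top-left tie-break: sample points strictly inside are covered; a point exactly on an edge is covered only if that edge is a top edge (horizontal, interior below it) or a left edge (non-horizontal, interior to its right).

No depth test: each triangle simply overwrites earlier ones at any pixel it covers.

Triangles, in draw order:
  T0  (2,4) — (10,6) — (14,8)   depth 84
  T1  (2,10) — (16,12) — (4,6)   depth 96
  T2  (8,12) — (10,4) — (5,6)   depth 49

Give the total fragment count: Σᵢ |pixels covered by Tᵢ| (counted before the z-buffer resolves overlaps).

T0:
  2·area = 8
  edge (2, 4)→(10, 6): d=(8,2) right/bottom  bias=-1
  edge (10, 6)→(14, 8): d=(4,2) right/bottom  bias=-1
  edge (14, 8)→(2, 4): d=(-12,-4) top-left  bias=+0
    (2,2)@(5, 5): e=[2,6,0] → X  [on edge]
    (3,2)@(7, 5): e=[-2,2,8] → .
    (2,3)@(5, 7): e=[18,14,-24] → .
    (5,3)@(11, 7): e=[6,2,0] → X  [on edge]
    (6,3)@(13, 7): e=[2,-2,8] → .
    (5,4)@(11, 9): e=[22,10,-24] → .
    (8,4)@(17, 9): e=[10,-2,0] → .  [on edge]
    (11,5)@(23, 11): e=[14,-6,0] → .  [on edge]
  covered (2 px):
    . . . . . . . . . . . .
    . . . . . . . . . . . .
    . . X . . . . . . . . .
    . . . . . X . . . . . .
    . . . . . . . . . . . .
    . . . . . . . . . . . .
    . . . . . . . . . . . .
    . . . . . . . . . . . .
    . . . . . . . . . . . .
T1:
  2·area = 60  (B↔C swapped to make it positive)
  edge (2, 10)→(4, 6): d=(2,-4) top-left  bias=+0
  edge (4, 6)→(16, 12): d=(12,6) right/bottom  bias=-1
  edge (16, 12)→(2, 10): d=(-14,-2) top-left  bias=+0
    (2,3)@(5, 7): e=[6,6,48] → X
    (3,3)@(7, 7): e=[14,-6,52] → .
    (1,4)@(3, 9): e=[2,42,16] → X
    (3,4)@(7, 9): e=[18,18,24] → X
    (4,4)@(9, 9): e=[26,6,28] → X
    (5,4)@(11, 9): e=[34,-6,32] → .
    (1,5)@(3, 11): e=[6,66,-12] → .
    (2,5)@(5, 11): e=[14,54,-8] → .
    (3,5)@(7, 11): e=[22,42,-4] → .
    (4,5)@(9, 11): e=[30,30,0] → X  [on edge]
    (5,5)@(11, 11): e=[38,18,4] → X
    (6,5)@(13, 11): e=[46,6,8] → X
    (11,6)@(23, 13): e=[90,-30,0] → .  [on edge]
  covered (8 px):
    . . . . . . . . . . . .
    . . . . . . . . . . . .
    . . . . . . . . . . . .
    . . X . . . . . . . . .
    . X X X X . . . . . . .
    . . . . X X X . . . . .
    . . . . . . . . . . . .
    . . . . . . . . . . . .
    . . . . . . . . . . . .
T2:
  2·area = 36  (B↔C swapped to make it positive)
  edge (8, 12)→(5, 6): d=(-3,-6) top-left  bias=+0
  edge (5, 6)→(10, 4): d=(5,-2) top-left  bias=+0
  edge (10, 4)→(8, 12): d=(-2,8) right/bottom  bias=-1
    (4,2)@(9, 5): e=[27,3,6] → X
    (5,2)@(11, 5): e=[39,7,-10] → .
    (3,3)@(7, 7): e=[9,9,18] → X
    (5,3)@(11, 7): e=[33,17,-14] → .
    (3,4)@(7, 9): e=[3,19,14] → X
    (4,4)@(9, 9): e=[15,23,-2] → .
    (3,5)@(7, 11): e=[-3,29,10] → .
  covered (4 px):
    . . . . . . . . . . . .
    . . . . . . . . . . . .
    . . . . X . . . . . . .
    . . . X X . . . . . . .
    . . . X . . . . . . . .
    . . . . . . . . . . . .
    . . . . . . . . . . . .
    . . . . . . . . . . . .
    . . . . . . . . . . . .

Answer: 14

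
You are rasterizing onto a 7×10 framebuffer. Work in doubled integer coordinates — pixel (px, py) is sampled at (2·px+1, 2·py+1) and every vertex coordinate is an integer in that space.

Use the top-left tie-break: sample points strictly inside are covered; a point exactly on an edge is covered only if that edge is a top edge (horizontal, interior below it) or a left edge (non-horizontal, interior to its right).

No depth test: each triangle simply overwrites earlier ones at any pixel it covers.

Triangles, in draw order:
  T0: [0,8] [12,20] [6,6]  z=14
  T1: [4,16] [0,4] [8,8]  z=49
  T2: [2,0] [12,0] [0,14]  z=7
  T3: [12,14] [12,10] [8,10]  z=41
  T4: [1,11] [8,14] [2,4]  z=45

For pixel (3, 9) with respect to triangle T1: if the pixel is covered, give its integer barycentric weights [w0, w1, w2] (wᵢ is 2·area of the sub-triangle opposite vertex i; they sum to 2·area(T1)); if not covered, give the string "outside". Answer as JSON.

T0:
  2·area = 96  (B↔C swapped to make it positive)
  edge (0, 8)→(6, 6): d=(6,-2) top-left  bias=+0
  edge (6, 6)→(12, 20): d=(6,14) right/bottom  bias=-1
  edge (12, 20)→(0, 8): d=(-12,-12) top-left  bias=+0
    (4,2)@(9, 5): e=[0,-48,144] → .  [on edge]
    (1,3)@(3, 7): e=[0,48,48] → X  [on edge]
    (2,3)@(5, 7): e=[4,20,72] → X
    (3,3)@(7, 7): e=[8,-8,96] → .
    (0,4)@(1, 9): e=[8,88,0] → X  [on edge]
    (3,4)@(7, 9): e=[20,4,72] → X
    (4,4)@(9, 9): e=[24,-24,96] → .
    (0,5)@(1, 11): e=[20,100,-24] → .
    (1,5)@(3, 11): e=[24,72,0] → X  [on edge]
    (4,5)@(9, 11): e=[36,-12,72] → .
    (1,6)@(3, 13): e=[36,84,-24] → .
    (2,6)@(5, 13): e=[40,56,0] → X  [on edge]
    (4,6)@(9, 13): e=[48,0,48] → .  [on edge]
    (3,7)@(7, 15): e=[56,40,0] → X  [on edge]
    (4,8)@(9, 17): e=[72,24,0] → X  [on edge]
    (5,9)@(11, 19): e=[88,8,0] → X  [on edge]
  covered (15 px):
    . . . . . . .
    . . . . . . .
    . . . . . . .
    . X X . . . .
    X X X X . . .
    . X X X . . .
    . . X X . . .
    . . . X X . .
    . . . . X . .
    . . . . . X .
T1:
  2·area = 80
  edge (4, 16)→(0, 4): d=(-4,-12) top-left  bias=+0
  edge (0, 4)→(8, 8): d=(8,4) right/bottom  bias=-1
  edge (8, 8)→(4, 16): d=(-4,8) right/bottom  bias=-1
    (0,2)@(1, 5): e=[8,4,68] → X
    (1,2)@(3, 5): e=[32,-4,52] → .
    (0,3)@(1, 7): e=[0,20,60] → X  [on edge]
    (1,3)@(3, 7): e=[24,12,44] → X
    (2,3)@(5, 7): e=[48,4,28] → X
    (3,3)@(7, 7): e=[72,-4,12] → .
    (0,4)@(1, 9): e=[-8,36,52] → .
    (1,4)@(3, 9): e=[16,28,36] → X
    (3,4)@(7, 9): e=[64,12,4] → X
    (4,4)@(9, 9): e=[88,4,-12] → .
    (1,5)@(3, 11): e=[8,44,28] → X
    (3,5)@(7, 11): e=[56,28,-4] → .
    (1,6)@(3, 13): e=[0,60,20] → X  [on edge]
    (2,9)@(5, 19): e=[0,100,-20] → .  [on edge]
  covered (11 px):
    . . . . . . .
    . . . . . . .
    X . . . . . .
    X X X . . . .
    . X X X . . .
    . X X . . . .
    . X X . . . .
    . . . . . . .
    . . . . . . .
    . . . . . . .
T2:
  2·area = 140
  edge (2, 0)→(12, 0): d=(10,0) top-left  bias=+0
  edge (12, 0)→(0, 14): d=(-12,14) right/bottom  bias=-1
  edge (0, 14)→(2, 0): d=(2,-14) top-left  bias=+0
    (1,0)@(3, 1): e=[10,114,16] → X
    (2,0)@(5, 1): e=[10,86,44] → X
    (3,0)@(7, 1): e=[10,58,72] → X
    (4,0)@(9, 1): e=[10,30,100] → X
    (5,0)@(11, 1): e=[10,2,128] → X
    (6,0)@(13, 1): e=[10,-26,156] → .
    (1,1)@(3, 3): e=[30,90,20] → X
    (5,1)@(11, 3): e=[30,-22,132] → .
    (1,2)@(3, 5): e=[50,66,24] → X
    (4,2)@(9, 5): e=[50,-18,108] → .
    (0,3)@(1, 7): e=[70,70,0] → X  [on edge]
    (3,3)@(7, 7): e=[70,-14,84] → .
  covered (18 px):
    . X X X X X .
    . X X X X . .
    . X X X . . .
    X X X . . . .
    X X . . . . .
    X . . . . . .
    . . . . . . .
    . . . . . . .
    . . . . . . .
    . . . . . . .
T3:
  2·area = 16  (B↔C swapped to make it positive)
  edge (12, 14)→(8, 10): d=(-4,-4) top-left  bias=+0
  edge (8, 10)→(12, 10): d=(4,0) top-left  bias=+0
  edge (12, 10)→(12, 14): d=(0,4) right/bottom  bias=-1
    (0,1)@(1, 3): e=[0,-28,44] → .  [on edge]
    (1,2)@(3, 5): e=[0,-20,36] → .  [on edge]
    (2,3)@(5, 7): e=[0,-12,28] → .  [on edge]
    (3,4)@(7, 9): e=[0,-4,20] → .  [on edge]
    (4,5)@(9, 11): e=[0,4,12] → X  [on edge]
    (5,5)@(11, 11): e=[8,4,4] → X
    (6,5)@(13, 11): e=[16,4,-4] → .
    (4,6)@(9, 13): e=[-8,12,12] → .
    (5,6)@(11, 13): e=[0,12,4] → X  [on edge]
    (6,6)@(13, 13): e=[8,12,-4] → .
    (5,7)@(11, 15): e=[-8,20,4] → .
    (6,7)@(13, 15): e=[0,20,-4] → .  [on edge]
  covered (3 px):
    . . . . . . .
    . . . . . . .
    . . . . . . .
    . . . . . . .
    . . . . . . .
    . . . . X X .
    . . . . . X .
    . . . . . . .
    . . . . . . .
    . . . . . . .
T4:
  2·area = 52  (B↔C swapped to make it positive)
  edge (1, 11)→(2, 4): d=(1,-7) top-left  bias=+0
  edge (2, 4)→(8, 14): d=(6,10) right/bottom  bias=-1
  edge (8, 14)→(1, 11): d=(-7,-3) top-left  bias=+0
    (1,3)@(3, 7): e=[10,8,34] → X
    (2,3)@(5, 7): e=[24,-12,40] → .
    (1,4)@(3, 9): e=[12,20,20] → X
    (2,4)@(5, 9): e=[26,0,26] → .  [on edge]
    (0,5)@(1, 11): e=[0,52,0] → X  [on edge]
    (2,5)@(5, 11): e=[28,12,12] → X
    (3,5)@(7, 11): e=[42,-8,18] → .
    (0,6)@(1, 13): e=[2,64,-14] → .
    (1,6)@(3, 13): e=[16,44,-8] → .
    (2,6)@(5, 13): e=[30,24,-2] → .
    (3,6)@(7, 13): e=[44,4,4] → X
    (4,6)@(9, 13): e=[58,-16,10] → .
    (5,9)@(11, 19): e=[78,0,-26] → .  [on edge]
  covered (6 px):
    . . . . . . .
    . . . . . . .
    . . . . . . .
    . X . . . . .
    . X . . . . .
    X X X . . . .
    . . . X . . .
    . . . . . . .
    . . . . . . .
    . . . . . . .

Result: "outside"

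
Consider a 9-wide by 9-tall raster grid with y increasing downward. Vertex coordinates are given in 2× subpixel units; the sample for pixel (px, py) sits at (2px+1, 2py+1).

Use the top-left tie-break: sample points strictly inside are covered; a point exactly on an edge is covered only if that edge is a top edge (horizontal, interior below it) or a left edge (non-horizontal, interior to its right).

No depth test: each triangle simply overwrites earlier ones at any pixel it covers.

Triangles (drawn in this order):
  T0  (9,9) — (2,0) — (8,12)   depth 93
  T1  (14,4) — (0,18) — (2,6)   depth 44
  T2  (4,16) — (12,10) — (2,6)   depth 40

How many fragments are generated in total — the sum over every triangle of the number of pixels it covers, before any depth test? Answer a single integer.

T0:
  2·area = 30  (B↔C swapped to make it positive)
  edge (9, 9)→(8, 12): d=(-1,3) right/bottom  bias=-1
  edge (8, 12)→(2, 0): d=(-6,-12) top-left  bias=+0
  edge (2, 0)→(9, 9): d=(7,9) right/bottom  bias=-1
    (5,1)@(11, 3): e=[0,90,-60] → ·  [on edge]
    (2,2)@(5, 5): e=[16,6,8] → █
    (3,2)@(7, 5): e=[10,30,-10] → ·
    (2,3)@(5, 7): e=[14,-6,22] → ·
    (3,3)@(7, 7): e=[8,18,4] → █
    (4,3)@(9, 7): e=[2,42,-14] → ·
    (3,4)@(7, 9): e=[6,6,18] → █
    (4,4)@(9, 9): e=[0,30,0] → ·  [on edge]
    (3,5)@(7, 11): e=[4,-6,32] → ·
    (3,7)@(7, 15): e=[0,-30,60] → ·  [on edge]
  covered (3 px):
    · · · · · · · · ·
    · · · · · · · · ·
    · · █ · · · · · ·
    · · · █ · · · · ·
    · · · █ · · · · ·
    · · · · · · · · ·
    · · · · · · · · ·
    · · · · · · · · ·
    · · · · · · · · ·
T1:
  2·area = 140
  edge (14, 4)→(0, 18): d=(-14,14) right/bottom  bias=-1
  edge (0, 18)→(2, 6): d=(2,-12) top-left  bias=+0
  edge (2, 6)→(14, 4): d=(12,-2) top-left  bias=+0
    (8,0)@(17, 1): e=[0,170,-30] → ·  [on edge]
    (7,1)@(15, 3): e=[0,150,-10] → ·  [on edge]
    (4,2)@(9, 5): e=[56,82,2] → █
    (5,2)@(11, 5): e=[28,106,6] → █
    (6,2)@(13, 5): e=[0,130,10] → ·  [on edge]
    (1,3)@(3, 7): e=[112,14,14] → █
    (2,3)@(5, 7): e=[84,38,18] → █
    (3,3)@(7, 7): e=[56,62,22] → █
    (5,3)@(11, 7): e=[0,110,30] → ·  [on edge]
    (1,4)@(3, 9): e=[84,18,38] → █
    (4,4)@(9, 9): e=[0,90,50] → ·  [on edge]
    (1,5)@(3, 11): e=[56,22,62] → █
    (3,5)@(7, 11): e=[0,70,70] → ·  [on edge]
    (2,6)@(5, 13): e=[0,50,90] → ·  [on edge]
    (1,7)@(3, 15): e=[0,30,110] → ·  [on edge]
    (0,8)@(1, 17): e=[0,10,130] → ·  [on edge]
  covered (14 px):
    · · · · · · · · ·
    · · · · · · · · ·
    · · · · █ █ · · ·
    · █ █ █ █ · · · ·
    · █ █ █ · · · · ·
    · █ █ · · · · · ·
    █ █ · · · · · · ·
    █ · · · · · · · ·
    · · · · · · · · ·
T2:
  2·area = 92  (B↔C swapped to make it positive)
  edge (4, 16)→(2, 6): d=(-2,-10) top-left  bias=+0
  edge (2, 6)→(12, 10): d=(10,4) right/bottom  bias=-1
  edge (12, 10)→(4, 16): d=(-8,6) right/bottom  bias=-1
    (0,0)@(1, 1): e=[0,-46,138] → ·  [on edge]
    (1,3)@(3, 7): e=[8,6,78] → █
    (2,3)@(5, 7): e=[28,-2,66] → ·
    (1,4)@(3, 9): e=[4,26,62] → █
    (2,4)@(5, 9): e=[24,18,50] → █
    (3,4)@(7, 9): e=[44,10,38] → █
    (4,4)@(9, 9): e=[64,2,26] → █
    (5,4)@(11, 9): e=[84,-6,14] → ·
    (1,5)@(3, 11): e=[0,46,46] → █  [on edge]
    (5,5)@(11, 11): e=[80,14,-2] → ·
    (1,6)@(3, 13): e=[-4,66,30] → ·
    (2,6)@(5, 13): e=[16,58,18] → █
  covered (12 px):
    · · · · · · · · ·
    · · · · · · · · ·
    · · · · · · · · ·
    · █ · · · · · · ·
    · █ █ █ █ · · · ·
    · █ █ █ █ · · · ·
    · · █ █ · · · · ·
    · · █ · · · · · ·
    · · · · · · · · ·

Result: 29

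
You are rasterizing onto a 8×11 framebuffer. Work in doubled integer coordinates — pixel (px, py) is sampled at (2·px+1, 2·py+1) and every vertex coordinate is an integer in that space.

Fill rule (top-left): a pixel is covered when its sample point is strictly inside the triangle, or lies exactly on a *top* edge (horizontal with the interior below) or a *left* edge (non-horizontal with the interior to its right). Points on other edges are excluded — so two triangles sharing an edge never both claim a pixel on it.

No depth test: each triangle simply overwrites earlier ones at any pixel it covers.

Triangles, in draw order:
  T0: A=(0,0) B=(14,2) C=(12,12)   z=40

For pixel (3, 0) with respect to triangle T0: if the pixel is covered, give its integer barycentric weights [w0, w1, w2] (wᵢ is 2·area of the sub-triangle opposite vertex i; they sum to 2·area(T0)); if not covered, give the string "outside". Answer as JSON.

T0:
  2·area = 144
  edge (0, 0)→(14, 2): d=(14,2) right/bottom  bias=-1
  edge (14, 2)→(12, 12): d=(-2,10) right/bottom  bias=-1
  edge (12, 12)→(0, 0): d=(-12,-12) top-left  bias=+0
    (0,0)@(1, 1): e=[12,132,0] → X  [on edge]
    (1,0)@(3, 1): e=[8,112,24] → X
    (2,0)@(5, 1): e=[4,92,48] → X
    (3,0)@(7, 1): e=[0,72,72] → .  [on edge]
    (0,1)@(1, 3): e=[40,128,-24] → .
    (1,1)@(3, 3): e=[36,108,0] → X  [on edge]
    (3,1)@(7, 3): e=[28,68,48] → X
    (4,1)@(9, 3): e=[24,48,72] → X
    (5,1)@(11, 3): e=[20,28,96] → X
    (6,1)@(13, 3): e=[16,8,120] → X
    (7,1)@(15, 3): e=[12,-12,144] → .
    (1,2)@(3, 5): e=[64,104,-24] → .
    (2,2)@(5, 5): e=[60,84,0] → X  [on edge]
    (3,3)@(7, 7): e=[84,60,0] → X  [on edge]
    (6,3)@(13, 7): e=[72,0,72] → .  [on edge]
    (4,4)@(9, 9): e=[108,36,0] → X  [on edge]
    (5,5)@(11, 11): e=[132,12,0] → X  [on edge]
    (6,6)@(13, 13): e=[156,-12,0] → .  [on edge]
    (7,7)@(15, 15): e=[180,-36,0] → .  [on edge]
    (5,8)@(11, 17): e=[216,0,-72] → .  [on edge]
  covered (20 px):
    X X X . . . . .
    . X X X X X X .
    . . X X X X X .
    . . . X X X . .
    . . . . X X . .
    . . . . . X . .
    . . . . . . . .
    . . . . . . . .
    . . . . . . . .
    . . . . . . . .
    . . . . . . . .

Final: "outside"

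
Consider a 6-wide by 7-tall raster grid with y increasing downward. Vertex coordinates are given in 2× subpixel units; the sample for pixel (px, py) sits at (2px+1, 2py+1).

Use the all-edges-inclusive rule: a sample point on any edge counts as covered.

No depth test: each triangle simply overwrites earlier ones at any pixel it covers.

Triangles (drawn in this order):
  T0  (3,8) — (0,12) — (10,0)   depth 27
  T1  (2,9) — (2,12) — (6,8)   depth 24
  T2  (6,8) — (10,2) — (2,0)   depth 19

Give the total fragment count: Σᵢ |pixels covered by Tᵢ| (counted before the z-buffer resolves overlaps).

T0:
  2·area = 4  (B↔C swapped to make it positive)
  edge (3, 8)→(10, 0): d=(7,-8) inclusive
  edge (10, 0)→(0, 12): d=(-10,12) inclusive
  edge (0, 12)→(3, 8): d=(3,-4) inclusive
  covered (0 px):
    . . . . . .
    . . . . . .
    . . . . . .
    . . . . . .
    . . . . . .
    . . . . . .
    . . . . . .
T1:
  2·area = 12  (B↔C swapped to make it positive)
  edge (2, 9)→(6, 8): d=(4,-1) inclusive
  edge (6, 8)→(2, 12): d=(-4,4) inclusive
  edge (2, 12)→(2, 9): d=(0,-3) inclusive
    (5,1)@(11, 3): e=[-15,0,27] → .  [on edge]
    (4,2)@(9, 5): e=[-9,0,21] → .  [on edge]
    (3,3)@(7, 7): e=[-3,0,15] → .  [on edge]
    (1,4)@(3, 9): e=[1,8,3] → X
    (2,4)@(5, 9): e=[3,0,9] → X  [on edge]
    (3,4)@(7, 9): e=[5,-8,15] → .
    (1,5)@(3, 11): e=[9,0,3] → X  [on edge]
    (2,5)@(5, 11): e=[11,-8,9] → .
    (0,6)@(1, 13): e=[15,0,-3] → .  [on edge]
    (1,6)@(3, 13): e=[17,-8,3] → .
  covered (3 px):
    . . . . . .
    . . . . . .
    . . . . . .
    . . . . . .
    . X X . . .
    . X . . . .
    . . . . . .
T2:
  2·area = 56  (B↔C swapped to make it positive)
  edge (6, 8)→(2, 0): d=(-4,-8) inclusive
  edge (2, 0)→(10, 2): d=(8,2) inclusive
  edge (10, 2)→(6, 8): d=(-4,6) inclusive
    (1,0)@(3, 1): e=[4,6,46] → X
    (2,0)@(5, 1): e=[20,2,34] → X
    (3,0)@(7, 1): e=[36,-2,22] → .
    (1,1)@(3, 3): e=[-4,22,38] → .
    (2,1)@(5, 3): e=[12,18,26] → X
    (3,1)@(7, 3): e=[28,14,14] → X
    (4,1)@(9, 3): e=[44,10,2] → X
    (5,1)@(11, 3): e=[60,6,-10] → .
    (2,2)@(5, 5): e=[4,34,18] → X
    (4,2)@(9, 5): e=[36,26,-6] → .
    (2,3)@(5, 7): e=[-4,50,10] → .
    (3,3)@(7, 7): e=[12,46,-2] → .
  covered (7 px):
    . X X . . .
    . . X X X .
    . . X X . .
    . . . . . .
    . . . . . .
    . . . . . .
    . . . . . .

Final: 10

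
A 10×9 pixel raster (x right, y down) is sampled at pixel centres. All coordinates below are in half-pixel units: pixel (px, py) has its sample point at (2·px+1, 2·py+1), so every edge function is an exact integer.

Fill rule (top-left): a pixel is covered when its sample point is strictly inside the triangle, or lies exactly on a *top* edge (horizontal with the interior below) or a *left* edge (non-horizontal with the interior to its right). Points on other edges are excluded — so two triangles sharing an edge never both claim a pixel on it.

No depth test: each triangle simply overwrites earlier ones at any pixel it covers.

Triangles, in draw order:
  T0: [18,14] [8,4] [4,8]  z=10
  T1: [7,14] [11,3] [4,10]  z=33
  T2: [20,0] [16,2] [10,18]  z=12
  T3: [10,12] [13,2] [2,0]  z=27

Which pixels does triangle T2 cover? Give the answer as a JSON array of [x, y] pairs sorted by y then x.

T0:
  2·area = 80  (B↔C swapped to make it positive)
  edge (18, 14)→(4, 8): d=(-14,-6) top-left  bias=+0
  edge (4, 8)→(8, 4): d=(4,-4) top-left  bias=+0
  edge (8, 4)→(18, 14): d=(10,10) right/bottom  bias=-1
    (2,0)@(5, 1): e=[104,-24,0] → .  [on edge]
    (5,0)@(11, 1): e=[140,0,-60] → .  [on edge]
    (3,1)@(7, 3): e=[88,-8,0] → .  [on edge]
    (4,1)@(9, 3): e=[100,0,-20] → .  [on edge]
    (3,2)@(7, 5): e=[60,0,20] → X  [on edge]
    (4,2)@(9, 5): e=[72,8,0] → .  [on edge]
    (2,3)@(5, 7): e=[20,0,60] → X  [on edge]
    (4,3)@(9, 7): e=[44,16,20] → X
    (5,3)@(11, 7): e=[56,24,0] → .  [on edge]
    (1,4)@(3, 9): e=[-20,0,100] → .  [on edge]
    (2,4)@(5, 9): e=[-8,8,80] → .
    (3,4)@(7, 9): e=[4,16,60] → X
    (6,4)@(13, 9): e=[40,40,0] → .  [on edge]
    (0,5)@(1, 11): e=[-60,0,140] → .  [on edge]
    (5,5)@(11, 11): e=[0,40,40] → X  [on edge]
    (7,5)@(15, 11): e=[24,56,0] → .  [on edge]
    (8,6)@(17, 13): e=[8,72,0] → .  [on edge]
    (9,7)@(19, 15): e=[-8,88,0] → .  [on edge]
  covered (9 px):
    . . . . . . . . . .
    . . . . . . . . . .
    . . . X . . . . . .
    . . X X X . . . . .
    . . . X X X . . . .
    . . . . . X X . . .
    . . . . . . . . . .
    . . . . . . . . . .
    . . . . . . . . . .
T1:
  2·area = 49  (B↔C swapped to make it positive)
  edge (7, 14)→(4, 10): d=(-3,-4) top-left  bias=+0
  edge (4, 10)→(11, 3): d=(7,-7) top-left  bias=+0
  edge (11, 3)→(7, 14): d=(-4,11) right/bottom  bias=-1
    (6,0)@(13, 1): e=[63,0,-14] → .  [on edge]
    (5,1)@(11, 3): e=[49,0,0] → .  [on edge]
    (4,2)@(9, 5): e=[35,0,14] → X  [on edge]
    (5,2)@(11, 5): e=[43,14,-8] → .
    (3,3)@(7, 7): e=[21,0,28] → X  [on edge]
    (5,3)@(11, 7): e=[37,28,-16] → .
    (2,4)@(5, 9): e=[7,0,42] → X  [on edge]
    (4,4)@(9, 9): e=[23,28,-2] → .
    (1,5)@(3, 11): e=[-7,0,56] → .  [on edge]
    (2,5)@(5, 11): e=[1,14,34] → X
    (4,5)@(9, 11): e=[17,42,-10] → .
    (0,6)@(1, 13): e=[-21,0,70] → .  [on edge]
  covered (8 px):
    . . . . . . . . . .
    . . . . . . . . . .
    . . . . X . . . . .
    . . . X X . . . . .
    . . X X . . . . . .
    . . X X . . . . . .
    . . . X . . . . . .
    . . . . . . . . . .
    . . . . . . . . . .
T2:
  2·area = 52  (B↔C swapped to make it positive)
  edge (20, 0)→(10, 18): d=(-10,18) right/bottom  bias=-1
  edge (10, 18)→(16, 2): d=(6,-16) top-left  bias=+0
  edge (16, 2)→(20, 0): d=(4,-2) top-left  bias=+0
    (9,0)@(19, 1): e=[8,42,2] → X
    (8,1)@(17, 3): e=[24,22,6] → X
    (9,1)@(19, 3): e=[-12,54,10] → .
    (7,2)@(15, 5): e=[40,2,10] → X
    (9,2)@(19, 5): e=[-32,66,18] → .
    (7,3)@(15, 7): e=[20,14,18] → X
    (8,3)@(17, 7): e=[-16,46,22] → .
    (7,4)@(15, 9): e=[0,26,26] → .  [on edge]
    (6,5)@(13, 11): e=[16,6,30] → X
    (7,5)@(15, 11): e=[-20,38,34] → .
    (6,6)@(13, 13): e=[-4,18,38] → .
  covered (6 px):
    . . . . . . . . . X
    . . . . . . . . X .
    . . . . . . . X X .
    . . . . . . . X . .
    . . . . . . . . . .
    . . . . . . X . . .
    . . . . . . . . . .
    . . . . . . . . . .
    . . . . . . . . . .
T3:
  2·area = 116  (B↔C swapped to make it positive)
  edge (10, 12)→(2, 0): d=(-8,-12) top-left  bias=+0
  edge (2, 0)→(13, 2): d=(11,2) right/bottom  bias=-1
  edge (13, 2)→(10, 12): d=(-3,10) right/bottom  bias=-1
    (1,0)@(3, 1): e=[4,9,103] → X
    (2,0)@(5, 1): e=[28,5,83] → X
    (3,0)@(7, 1): e=[52,1,63] → X
    (4,0)@(9, 1): e=[76,-3,43] → .
    (1,1)@(3, 3): e=[-12,31,97] → .
    (2,1)@(5, 3): e=[12,27,77] → X
    (4,1)@(9, 3): e=[60,19,37] → X
    (5,1)@(11, 3): e=[84,15,17] → X
    (6,1)@(13, 3): e=[108,11,-3] → .
    (2,2)@(5, 5): e=[-4,49,71] → .
    (3,2)@(7, 5): e=[20,45,51] → X
    (6,2)@(13, 5): e=[92,33,-9] → .
  covered (14 px):
    . X X X . . . . . .
    . . X X X X . . . .
    . . . X X X . . . .
    . . . X X X . . . .
    . . . . X . . . . .
    . . . . . . . . . .
    . . . . . . . . . .
    . . . . . . . . . .
    . . . . . . . . . .

Final: [[9,0],[8,1],[7,2],[8,2],[7,3],[6,5]]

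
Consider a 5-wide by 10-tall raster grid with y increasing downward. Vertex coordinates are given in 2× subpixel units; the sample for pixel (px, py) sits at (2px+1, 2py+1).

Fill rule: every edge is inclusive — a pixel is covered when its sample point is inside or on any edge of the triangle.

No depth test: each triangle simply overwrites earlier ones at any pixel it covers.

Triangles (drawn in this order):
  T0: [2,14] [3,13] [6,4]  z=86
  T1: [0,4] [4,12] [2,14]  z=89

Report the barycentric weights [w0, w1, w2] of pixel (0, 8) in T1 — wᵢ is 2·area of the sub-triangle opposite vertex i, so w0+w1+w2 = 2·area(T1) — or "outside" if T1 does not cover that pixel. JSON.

T0:
  2·area = 6  (B↔C swapped to make it positive)
  edge (2, 14)→(6, 4): d=(4,-10) inclusive
  edge (6, 4)→(3, 13): d=(-3,9) inclusive
  edge (3, 13)→(2, 14): d=(-1,1) inclusive
    (3,0)@(7, 1): e=[-2,0,8] → ·  [on edge]
    (2,3)@(5, 7): e=[2,0,4] → #  [on edge]
    (3,3)@(7, 7): e=[22,-18,2] → ·
    (4,3)@(9, 7): e=[42,-36,0] → ·  [on edge]
    (2,4)@(5, 9): e=[10,-6,2] → ·
    (3,4)@(7, 9): e=[30,-24,0] → ·  [on edge]
    (2,5)@(5, 11): e=[18,-12,0] → ·  [on edge]
    (1,6)@(3, 13): e=[6,0,0] → #  [on edge]
    (2,6)@(5, 13): e=[26,-18,-2] → ·
    (0,7)@(1, 15): e=[-6,12,0] → ·  [on edge]
    (1,7)@(3, 15): e=[14,-6,-2] → ·
    (0,9)@(1, 19): e=[10,0,-4] → ·  [on edge]
  covered (2 px):
    · · · · ·
    · · · · ·
    · · · · ·
    · · # · ·
    · · · · ·
    · · · · ·
    · # · · ·
    · · · · ·
    · · · · ·
    · · · · ·
T1:
  2·area = 24
  edge (0, 4)→(4, 12): d=(4,8) inclusive
  edge (4, 12)→(2, 14): d=(-2,2) inclusive
  edge (2, 14)→(0, 4): d=(-2,-10) inclusive
    (0,3)@(1, 7): e=[4,16,4] → #
    (1,3)@(3, 7): e=[-12,12,24] → ·
    (4,3)@(9, 7): e=[-60,0,84] → ·  [on edge]
    (0,4)@(1, 9): e=[12,12,0] → #  [on edge]
    (1,4)@(3, 9): e=[-4,8,20] → ·
    (3,4)@(7, 9): e=[-36,0,60] → ·  [on edge]
    (0,5)@(1, 11): e=[20,8,-4] → ·
    (1,5)@(3, 11): e=[4,4,16] → #
    (2,5)@(5, 11): e=[-12,0,36] → ·  [on edge]
    (1,6)@(3, 13): e=[12,0,12] → #  [on edge]
    (2,6)@(5, 13): e=[-4,-4,32] → ·
    (0,7)@(1, 15): e=[36,0,-12] → ·  [on edge]
    (1,9)@(3, 19): e=[36,-12,0] → ·  [on edge]
  covered (4 px):
    · · · · ·
    · · · · ·
    · · · · ·
    # · · · ·
    # · · · ·
    · # · · ·
    · # · · ·
    · · · · ·
    · · · · ·
    · · · · ·

Answer: "outside"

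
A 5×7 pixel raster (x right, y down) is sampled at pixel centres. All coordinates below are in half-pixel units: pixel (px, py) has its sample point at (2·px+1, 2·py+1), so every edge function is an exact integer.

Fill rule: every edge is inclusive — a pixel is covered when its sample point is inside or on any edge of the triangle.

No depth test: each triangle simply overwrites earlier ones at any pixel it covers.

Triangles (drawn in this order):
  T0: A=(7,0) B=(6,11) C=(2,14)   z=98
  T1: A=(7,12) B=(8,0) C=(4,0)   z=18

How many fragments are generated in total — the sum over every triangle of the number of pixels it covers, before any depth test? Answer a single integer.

T0:
  2·area = 41
  edge (7, 0)→(6, 11): d=(-1,11) inclusive
  edge (6, 11)→(2, 14): d=(-4,3) inclusive
  edge (2, 14)→(7, 0): d=(5,-14) inclusive
    (2,3)@(5, 7): e=[15,19,7] → X
    (3,3)@(7, 7): e=[-7,13,35] → .
    (2,4)@(5, 9): e=[13,11,17] → X
    (3,4)@(7, 9): e=[-9,5,45] → .
    (2,5)@(5, 11): e=[11,3,27] → X
    (3,5)@(7, 11): e=[-11,-3,55] → .
    (1,6)@(3, 13): e=[31,1,9] → X
    (2,6)@(5, 13): e=[9,-5,37] → .
  covered (4 px):
    . . . . .
    . . . . .
    . . . . .
    . . X . .
    . . X . .
    . . X . .
    . X . . .
T1:
  2·area = 48  (B↔C swapped to make it positive)
  edge (7, 12)→(4, 0): d=(-3,-12) inclusive
  edge (4, 0)→(8, 0): d=(4,0) inclusive
  edge (8, 0)→(7, 12): d=(-1,12) inclusive
    (2,0)@(5, 1): e=[9,4,35] → X
    (3,0)@(7, 1): e=[33,4,11] → X
    (4,0)@(9, 1): e=[57,4,-13] → .
    (2,1)@(5, 3): e=[3,12,33] → X
    (4,1)@(9, 3): e=[51,12,-15] → .
    (2,2)@(5, 5): e=[-3,20,31] → .
    (3,2)@(7, 5): e=[21,20,7] → X
    (4,2)@(9, 5): e=[45,20,-17] → .
    (3,3)@(7, 7): e=[15,28,5] → X
    (4,3)@(9, 7): e=[39,28,-19] → .
    (3,4)@(7, 9): e=[9,36,3] → X
    (4,4)@(9, 9): e=[33,36,-21] → .
  covered (8 px):
    . . X X .
    . . X X .
    . . . X .
    . . . X .
    . . . X .
    . . . X .
    . . . . .

Final: 12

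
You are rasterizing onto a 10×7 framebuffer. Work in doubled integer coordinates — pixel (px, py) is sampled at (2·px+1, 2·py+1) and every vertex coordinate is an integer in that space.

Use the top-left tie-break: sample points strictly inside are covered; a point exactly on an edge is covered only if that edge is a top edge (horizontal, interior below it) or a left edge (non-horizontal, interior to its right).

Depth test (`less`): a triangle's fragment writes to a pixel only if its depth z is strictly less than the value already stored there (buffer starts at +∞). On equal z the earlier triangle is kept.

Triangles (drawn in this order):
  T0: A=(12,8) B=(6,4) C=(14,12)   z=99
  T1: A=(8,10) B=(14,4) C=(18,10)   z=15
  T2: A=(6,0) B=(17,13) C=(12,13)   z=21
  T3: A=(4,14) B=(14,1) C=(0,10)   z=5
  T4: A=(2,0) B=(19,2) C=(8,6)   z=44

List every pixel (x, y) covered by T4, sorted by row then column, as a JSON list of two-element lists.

T0:
  2·area = 16  (B↔C swapped to make it positive)
  edge (12, 8)→(14, 12): d=(2,4) right/bottom  bias=-1
  edge (14, 12)→(6, 4): d=(-8,-8) top-left  bias=+0
  edge (6, 4)→(12, 8): d=(6,4) right/bottom  bias=-1
    (1,0)@(3, 1): e=[22,0,-6] → ·  [on edge]
    (2,1)@(5, 3): e=[18,0,-2] → ·  [on edge]
    (3,2)@(7, 5): e=[14,0,2] → #  [on edge]
    (4,2)@(9, 5): e=[6,16,-6] → ·
    (3,3)@(7, 7): e=[18,-16,14] → ·
    (4,3)@(9, 7): e=[10,0,6] → #  [on edge]
    (5,3)@(11, 7): e=[2,16,-2] → ·
    (4,4)@(9, 9): e=[14,-16,18] → ·
    (5,4)@(11, 9): e=[6,0,10] → #  [on edge]
    (6,4)@(13, 9): e=[-2,16,2] → ·
    (5,5)@(11, 11): e=[10,-16,22] → ·
    (6,5)@(13, 11): e=[2,0,14] → #  [on edge]
    (7,6)@(15, 13): e=[-2,0,18] → ·  [on edge]
  covered (4 px):
    · · · · · · · · · ·
    · · · · · · · · · ·
    · · · # · · · · · ·
    · · · · # · · · · ·
    · · · · · # · · · ·
    · · · · · · # · · ·
    · · · · · · · · · ·
T1:
  2·area = 60
  edge (8, 10)→(14, 4): d=(6,-6) top-left  bias=+0
  edge (14, 4)→(18, 10): d=(4,6) right/bottom  bias=-1
  edge (18, 10)→(8, 10): d=(-10,0) right/bottom  bias=-1
    (8,0)@(17, 1): e=[0,-30,90] → ·  [on edge]
    (7,1)@(15, 3): e=[0,-10,70] → ·  [on edge]
    (6,2)@(13, 5): e=[0,10,50] → #  [on edge]
    (7,2)@(15, 5): e=[12,-2,50] → ·
    (5,3)@(11, 7): e=[0,30,30] → #  [on edge]
    (7,3)@(15, 7): e=[24,6,30] → #
    (8,3)@(17, 7): e=[36,-6,30] → ·
    (4,4)@(9, 9): e=[0,50,10] → #  [on edge]
    (8,4)@(17, 9): e=[48,2,10] → #
    (9,4)@(19, 9): e=[60,-10,10] → ·
    (3,5)@(7, 11): e=[0,70,-10] → ·  [on edge]
    (4,5)@(9, 11): e=[12,58,-10] → ·
    (2,6)@(5, 13): e=[0,90,-30] → ·  [on edge]
  covered (9 px):
    · · · · · · · · · ·
    · · · · · · · · · ·
    · · · · · · # · · ·
    · · · · · # # # · ·
    · · · · # # # # # ·
    · · · · · · · · · ·
    · · · · · · · · · ·
T2:
  2·area = 65
  edge (6, 0)→(17, 13): d=(11,13) right/bottom  bias=-1
  edge (17, 13)→(12, 13): d=(-5,0) right/bottom  bias=-1
  edge (12, 13)→(6, 0): d=(-6,-13) top-left  bias=+0
    (4,2)@(9, 5): e=[16,40,9] → #
    (5,2)@(11, 5): e=[-10,40,35] → ·
    (4,3)@(9, 7): e=[38,30,-3] → ·
    (5,3)@(11, 7): e=[12,30,23] → #
    (6,3)@(13, 7): e=[-14,30,49] → ·
    (5,4)@(11, 9): e=[34,20,11] → #
    (6,4)@(13, 9): e=[8,20,37] → #
    (7,4)@(15, 9): e=[-18,20,63] → ·
    (5,5)@(11, 11): e=[56,10,-1] → ·
    (6,5)@(13, 11): e=[30,10,25] → #
    (7,5)@(15, 11): e=[4,10,51] → #
    (8,5)@(17, 11): e=[-22,10,77] → ·
    (0,6)@(1, 13): e=[208,0,-143] → ·  [on edge]
    (1,6)@(3, 13): e=[182,0,-117] → ·  [on edge]
    (2,6)@(5, 13): e=[156,0,-91] → ·  [on edge]
    (3,6)@(7, 13): e=[130,0,-65] → ·  [on edge]
    (4,6)@(9, 13): e=[104,0,-39] → ·  [on edge]
    (5,6)@(11, 13): e=[78,0,-13] → ·  [on edge]
    (6,6)@(13, 13): e=[52,0,13] → ·  [on edge]
    (7,6)@(15, 13): e=[26,0,39] → ·  [on edge]
    (8,6)@(17, 13): e=[0,0,65] → ·  [on edge]
    (9,6)@(19, 13): e=[-26,0,91] → ·  [on edge]
  covered (6 px):
    · · · · · · · · · ·
    · · · · · · · · · ·
    · · · · # · · · · ·
    · · · · · # · · · ·
    · · · · · # # · · ·
    · · · · · · # # · ·
    · · · · · · · · · ·
T3:
  2·area = 92  (B↔C swapped to make it positive)
  edge (4, 14)→(0, 10): d=(-4,-4) top-left  bias=+0
  edge (0, 10)→(14, 1): d=(14,-9) top-left  bias=+0
  edge (14, 1)→(4, 14): d=(-10,13) right/bottom  bias=-1
    (5,1)@(11, 3): e=[72,1,19] → #
    (6,1)@(13, 3): e=[80,19,-7] → ·
    (4,2)@(9, 5): e=[56,11,25] → #
    (5,2)@(11, 5): e=[64,29,-1] → ·
    (2,3)@(5, 7): e=[32,3,57] → #
    (3,3)@(7, 7): e=[40,21,31] → #
    (5,3)@(11, 7): e=[56,57,-21] → ·
    (1,4)@(3, 9): e=[16,13,63] → #
    (4,4)@(9, 9): e=[40,67,-15] → ·
    (0,5)@(1, 11): e=[0,23,69] → #  [on edge]
    (3,5)@(7, 11): e=[24,77,-9] → ·
    (0,6)@(1, 13): e=[-8,51,49] → ·
    (1,6)@(3, 13): e=[0,69,23] → #  [on edge]
  covered (12 px):
    · · · · · · · · · ·
    · · · · · # · · · ·
    · · · · # · · · · ·
    · · # # # · · · · ·
    · # # # · · · · · ·
    # # # · · · · · · ·
    · # · · · · · · · ·
T4:
  2·area = 90
  edge (2, 0)→(19, 2): d=(17,2) right/bottom  bias=-1
  edge (19, 2)→(8, 6): d=(-11,4) right/bottom  bias=-1
  edge (8, 6)→(2, 0): d=(-6,-6) top-left  bias=+0
    (1,0)@(3, 1): e=[15,75,0] → #  [on edge]
    (2,0)@(5, 1): e=[11,67,12] → #
    (3,0)@(7, 1): e=[7,59,24] → #
    (4,0)@(9, 1): e=[3,51,36] → #
    (5,0)@(11, 1): e=[-1,43,48] → ·
    (1,1)@(3, 3): e=[49,53,-12] → ·
    (2,1)@(5, 3): e=[45,45,0] → #  [on edge]
    (5,1)@(11, 3): e=[33,21,36] → #
    (6,1)@(13, 3): e=[29,13,48] → #
    (7,1)@(15, 3): e=[25,5,60] → #
    (8,1)@(17, 3): e=[21,-3,72] → ·
    (2,2)@(5, 5): e=[79,23,-12] → ·
    (3,2)@(7, 5): e=[75,15,0] → #  [on edge]
    (4,3)@(9, 7): e=[105,-15,0] → ·  [on edge]
    (5,4)@(11, 9): e=[135,-45,0] → ·  [on edge]
    (6,5)@(13, 11): e=[165,-75,0] → ·  [on edge]
    (7,6)@(15, 13): e=[195,-105,0] → ·  [on edge]
  covered (12 px):
    · # # # # · · · · ·
    · · # # # # # # · ·
    · · · # # · · · · ·
    · · · · · · · · · ·
    · · · · · · · · · ·
    · · · · · · · · · ·
    · · · · · · · · · ·

Result: [[1,0],[2,0],[3,0],[4,0],[2,1],[3,1],[4,1],[5,1],[6,1],[7,1],[3,2],[4,2]]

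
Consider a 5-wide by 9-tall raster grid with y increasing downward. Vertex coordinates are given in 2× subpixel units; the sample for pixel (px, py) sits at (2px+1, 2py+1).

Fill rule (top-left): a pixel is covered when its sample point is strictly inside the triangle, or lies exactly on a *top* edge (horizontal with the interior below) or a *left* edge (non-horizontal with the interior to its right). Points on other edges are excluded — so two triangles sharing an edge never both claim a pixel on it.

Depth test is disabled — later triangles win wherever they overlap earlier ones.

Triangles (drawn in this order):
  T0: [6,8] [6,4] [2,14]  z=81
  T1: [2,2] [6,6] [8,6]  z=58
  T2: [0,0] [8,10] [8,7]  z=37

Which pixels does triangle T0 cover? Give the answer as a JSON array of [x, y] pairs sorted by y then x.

T0:
  2·area = 16  (B↔C swapped to make it positive)
  edge (6, 8)→(2, 14): d=(-4,6) right/bottom  bias=-1
  edge (2, 14)→(6, 4): d=(4,-10) top-left  bias=+0
  edge (6, 4)→(6, 8): d=(0,4) right/bottom  bias=-1
    (2,3)@(5, 7): e=[10,2,4] → █
    (3,3)@(7, 7): e=[-2,22,-4] → ·
    (2,4)@(5, 9): e=[2,10,4] → █
    (3,4)@(7, 9): e=[-10,30,-4] → ·
    (2,5)@(5, 11): e=[-6,18,4] → ·
  covered (2 px):
    · · · · ·
    · · · · ·
    · · · · ·
    · · █ · ·
    · · █ · ·
    · · · · ·
    · · · · ·
    · · · · ·
    · · · · ·
T1:
  2·area = 8  (B↔C swapped to make it positive)
  edge (2, 2)→(8, 6): d=(6,4) right/bottom  bias=-1
  edge (8, 6)→(6, 6): d=(-2,0) right/bottom  bias=-1
  edge (6, 6)→(2, 2): d=(-4,-4) top-left  bias=+0
    (0,0)@(1, 1): e=[-2,10,0] → ·  [on edge]
    (1,1)@(3, 3): e=[2,6,0] → █  [on edge]
    (2,1)@(5, 3): e=[-6,6,8] → ·
    (1,2)@(3, 5): e=[14,2,-8] → ·
    (2,2)@(5, 5): e=[6,2,0] → █  [on edge]
    (3,2)@(7, 5): e=[-2,2,8] → ·
    (2,3)@(5, 7): e=[18,-2,-8] → ·
    (3,3)@(7, 7): e=[10,-2,0] → ·  [on edge]
    (4,4)@(9, 9): e=[14,-6,0] → ·  [on edge]
  covered (2 px):
    · · · · ·
    · █ · · ·
    · · █ · ·
    · · · · ·
    · · · · ·
    · · · · ·
    · · · · ·
    · · · · ·
    · · · · ·
T2:
  2·area = 24  (B↔C swapped to make it positive)
  edge (0, 0)→(8, 7): d=(8,7) right/bottom  bias=-1
  edge (8, 7)→(8, 10): d=(0,3) right/bottom  bias=-1
  edge (8, 10)→(0, 0): d=(-8,-10) top-left  bias=+0
    (0,0)@(1, 1): e=[1,21,2] → █
    (1,0)@(3, 1): e=[-13,15,22] → ·
    (0,1)@(1, 3): e=[17,21,-14] → ·
    (1,1)@(3, 3): e=[3,15,6] → █
    (2,1)@(5, 3): e=[-11,9,26] → ·
    (1,2)@(3, 5): e=[19,15,-10] → ·
    (2,2)@(5, 5): e=[5,9,10] → █
    (3,2)@(7, 5): e=[-9,3,30] → ·
    (2,3)@(5, 7): e=[21,9,-6] → ·
    (3,3)@(7, 7): e=[7,3,14] → █
    (4,3)@(9, 7): e=[-7,-3,34] → ·
    (3,4)@(7, 9): e=[23,3,-2] → ·
  covered (4 px):
    █ · · · ·
    · █ · · ·
    · · █ · ·
    · · · █ ·
    · · · · ·
    · · · · ·
    · · · · ·
    · · · · ·
    · · · · ·

Final: [[2,3],[2,4]]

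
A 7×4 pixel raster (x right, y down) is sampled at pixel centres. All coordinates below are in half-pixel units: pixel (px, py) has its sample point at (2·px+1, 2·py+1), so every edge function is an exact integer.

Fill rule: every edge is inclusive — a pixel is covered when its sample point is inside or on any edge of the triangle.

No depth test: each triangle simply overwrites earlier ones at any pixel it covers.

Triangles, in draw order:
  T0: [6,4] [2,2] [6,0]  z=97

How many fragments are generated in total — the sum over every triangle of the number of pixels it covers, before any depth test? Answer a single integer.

T0:
  2·area = 16
  edge (6, 4)→(2, 2): d=(-4,-2) inclusive
  edge (2, 2)→(6, 0): d=(4,-2) inclusive
  edge (6, 0)→(6, 4): d=(0,4) inclusive
    (2,0)@(5, 1): e=[10,2,4] → █
    (3,0)@(7, 1): e=[14,6,-4] → ·
    (2,1)@(5, 3): e=[2,10,4] → █
    (3,1)@(7, 3): e=[6,14,-4] → ·
    (2,2)@(5, 5): e=[-6,18,4] → ·
  covered (2 px):
    · · █ · · · ·
    · · █ · · · ·
    · · · · · · ·
    · · · · · · ·

Final: 2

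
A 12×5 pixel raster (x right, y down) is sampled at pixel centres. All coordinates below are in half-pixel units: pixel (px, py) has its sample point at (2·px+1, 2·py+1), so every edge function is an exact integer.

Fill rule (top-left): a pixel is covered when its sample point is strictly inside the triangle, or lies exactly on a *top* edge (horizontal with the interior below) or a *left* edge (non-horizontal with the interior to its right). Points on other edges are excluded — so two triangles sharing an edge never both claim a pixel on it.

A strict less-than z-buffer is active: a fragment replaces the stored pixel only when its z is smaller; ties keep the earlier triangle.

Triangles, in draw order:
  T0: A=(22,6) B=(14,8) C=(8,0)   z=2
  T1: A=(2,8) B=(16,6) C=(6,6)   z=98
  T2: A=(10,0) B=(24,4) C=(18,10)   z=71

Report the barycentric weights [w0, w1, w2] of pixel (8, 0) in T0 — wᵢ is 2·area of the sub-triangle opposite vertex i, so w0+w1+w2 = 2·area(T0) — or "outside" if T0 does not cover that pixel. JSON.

T0:
  2·area = 76
  edge (22, 6)→(14, 8): d=(-8,2) right/bottom  bias=-1
  edge (14, 8)→(8, 0): d=(-6,-8) top-left  bias=+0
  edge (8, 0)→(22, 6): d=(14,6) right/bottom  bias=-1
    (4,0)@(9, 1): e=[66,2,8] → #
    (5,0)@(11, 1): e=[62,18,-4] → ·
    (4,1)@(9, 3): e=[50,-10,36] → ·
    (5,1)@(11, 3): e=[46,6,24] → #
    (6,1)@(13, 3): e=[42,22,12] → #
    (7,1)@(15, 3): e=[38,38,0] → ·  [on edge]
    (5,2)@(11, 5): e=[30,-6,52] → ·
    (6,2)@(13, 5): e=[26,10,40] → #
    (7,2)@(15, 5): e=[22,26,28] → #
    (8,2)@(17, 5): e=[18,42,16] → #
    (9,2)@(19, 5): e=[14,58,4] → #
    (10,2)@(21, 5): e=[10,74,-8] → ·
  covered (9 px):
    · · · · # · · · · · · ·
    · · · · · # # · · · · ·
    · · · · · · # # # # · ·
    · · · · · · · # # · · ·
    · · · · · · · · · · · ·
T1:
  2·area = 20  (B↔C swapped to make it positive)
  edge (2, 8)→(6, 6): d=(4,-2) top-left  bias=+0
  edge (6, 6)→(16, 6): d=(10,0) top-left  bias=+0
  edge (16, 6)→(2, 8): d=(-14,2) right/bottom  bias=-1
    (11,2)@(23, 5): e=[30,-10,0] → ·  [on edge]
    (2,3)@(5, 7): e=[2,10,8] → #
    (3,3)@(7, 7): e=[6,10,4] → #
    (4,3)@(9, 7): e=[10,10,0] → ·  [on edge]
    (2,4)@(5, 9): e=[10,30,-20] → ·
    (3,4)@(7, 9): e=[14,30,-24] → ·
  covered (2 px):
    · · · · · · · · · · · ·
    · · · · · · · · · · · ·
    · · · · · · · · · · · ·
    · · # # · · · · · · · ·
    · · · · · · · · · · · ·
T2:
  2·area = 108
  edge (10, 0)→(24, 4): d=(14,4) right/bottom  bias=-1
  edge (24, 4)→(18, 10): d=(-6,6) right/bottom  bias=-1
  edge (18, 10)→(10, 0): d=(-8,-10) top-left  bias=+0
    (5,0)@(11, 1): e=[10,96,2] → #
    (6,0)@(13, 1): e=[2,84,22] → #
    (7,0)@(15, 1): e=[-6,72,42] → ·
    (5,1)@(11, 3): e=[38,84,-14] → ·
    (6,1)@(13, 3): e=[30,72,6] → #
    (7,1)@(15, 3): e=[22,60,26] → #
    (8,1)@(17, 3): e=[14,48,46] → #
    (9,1)@(19, 3): e=[6,36,66] → #
    (10,1)@(21, 3): e=[-2,24,86] → ·
    (6,2)@(13, 5): e=[58,60,-10] → ·
    (7,2)@(15, 5): e=[50,48,10] → #
    (10,2)@(21, 5): e=[26,12,70] → #
    (11,2)@(23, 5): e=[18,0,90] → ·  [on edge]
    (10,3)@(21, 7): e=[54,0,54] → ·  [on edge]
    (9,4)@(19, 9): e=[90,0,18] → ·  [on edge]
  covered (12 px):
    · · · · · # # · · · · ·
    · · · · · · # # # # · ·
    · · · · · · · # # # # ·
    · · · · · · · · # # · ·
    · · · · · · · · · · · ·

Result: "outside"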